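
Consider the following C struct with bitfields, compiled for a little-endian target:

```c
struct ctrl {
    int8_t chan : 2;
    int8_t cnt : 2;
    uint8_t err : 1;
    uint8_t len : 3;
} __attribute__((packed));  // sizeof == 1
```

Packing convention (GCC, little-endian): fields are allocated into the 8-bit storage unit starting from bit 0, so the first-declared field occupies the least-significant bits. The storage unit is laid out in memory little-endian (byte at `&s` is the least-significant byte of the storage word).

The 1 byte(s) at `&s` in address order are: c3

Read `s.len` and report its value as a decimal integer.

[0]=0xc3 (little-endian) → word 0xc3
chan:2 @ bit 0 → (0xc3>>0)&0x3 = 0x3
cnt:2 @ bit 2 → (0xc3>>2)&0x3 = 0x0
err:1 @ bit 4 → (0xc3>>4)&0x1 = 0x0
len:3 @ bit 5 → (0xc3>>5)&0x7 = 0x6  ←

6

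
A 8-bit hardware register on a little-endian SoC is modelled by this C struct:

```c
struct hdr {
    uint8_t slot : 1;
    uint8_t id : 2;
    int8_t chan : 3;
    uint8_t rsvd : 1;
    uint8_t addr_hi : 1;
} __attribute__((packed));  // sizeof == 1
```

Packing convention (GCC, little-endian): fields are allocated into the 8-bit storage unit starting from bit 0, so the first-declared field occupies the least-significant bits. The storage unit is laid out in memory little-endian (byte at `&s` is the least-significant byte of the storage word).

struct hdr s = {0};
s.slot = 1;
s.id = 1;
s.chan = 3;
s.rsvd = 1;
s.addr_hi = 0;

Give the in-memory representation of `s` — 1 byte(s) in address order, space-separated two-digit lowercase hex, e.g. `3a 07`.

5b

slot (1b) val=1 bits=0x1 at bit 0: 0x01
id (2b) val=1 bits=0x1 at bit 1: 0x03
chan (3b) val=3 bits=0x3 at bit 3: 0x1b
rsvd (1b) val=1 bits=0x1 at bit 6: 0x5b
addr_hi (1b) val=0 bits=0x0 at bit 7: 0x5b
word = 0x5b → little-endian bytes:
  [0]=0x5b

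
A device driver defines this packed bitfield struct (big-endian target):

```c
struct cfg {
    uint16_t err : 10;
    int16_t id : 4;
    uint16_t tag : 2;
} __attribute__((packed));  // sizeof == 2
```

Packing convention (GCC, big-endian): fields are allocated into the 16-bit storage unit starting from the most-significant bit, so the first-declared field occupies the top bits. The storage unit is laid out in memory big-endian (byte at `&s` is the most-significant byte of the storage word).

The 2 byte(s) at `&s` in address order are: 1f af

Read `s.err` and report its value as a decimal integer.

[0]=0x1f [1]=0xaf (big-endian) → word 0x1faf
err [6+:10] = (word>>6) & 0x3ff = 126  ←
id [2+:4] = (word>>2) & 0xf = 11
tag [0+:2] = (word>>0) & 0x3 = 3

126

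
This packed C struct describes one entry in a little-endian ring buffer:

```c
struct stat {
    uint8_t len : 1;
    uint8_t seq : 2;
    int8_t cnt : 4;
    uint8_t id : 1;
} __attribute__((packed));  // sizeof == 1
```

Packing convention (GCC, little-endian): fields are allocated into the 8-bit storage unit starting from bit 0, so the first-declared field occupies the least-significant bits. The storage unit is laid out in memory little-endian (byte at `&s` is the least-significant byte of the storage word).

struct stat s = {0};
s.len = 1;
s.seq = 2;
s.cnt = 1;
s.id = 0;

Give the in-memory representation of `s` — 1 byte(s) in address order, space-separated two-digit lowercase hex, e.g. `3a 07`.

len (1b) val=1 bits=0x1 at bit 0: 0x01
seq (2b) val=2 bits=0x2 at bit 1: 0x05
cnt (4b) val=1 bits=0x1 at bit 3: 0x0d
id (1b) val=0 bits=0x0 at bit 7: 0x0d
word = 0x0d → little-endian bytes:
  [0]=0x0d

0d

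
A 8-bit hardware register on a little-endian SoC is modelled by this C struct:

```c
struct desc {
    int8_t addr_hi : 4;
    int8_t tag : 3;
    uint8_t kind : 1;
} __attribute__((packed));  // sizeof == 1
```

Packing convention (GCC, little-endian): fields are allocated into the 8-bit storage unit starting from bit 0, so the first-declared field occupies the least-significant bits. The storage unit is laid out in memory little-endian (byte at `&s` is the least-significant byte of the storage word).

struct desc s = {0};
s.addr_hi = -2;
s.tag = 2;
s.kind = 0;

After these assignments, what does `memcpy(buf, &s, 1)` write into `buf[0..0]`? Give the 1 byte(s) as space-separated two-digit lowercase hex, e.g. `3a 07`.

2e

[0+:4] addr_hi=-2 & 0xf = 0xe; word=0x0e
[4+:3] tag=2 & 0x7 = 0x2; word=0x2e
[7+:1] kind=0 & 0x1 = 0x0; word=0x2e
word = 0x2e → little-endian bytes:
  [0]=0x2e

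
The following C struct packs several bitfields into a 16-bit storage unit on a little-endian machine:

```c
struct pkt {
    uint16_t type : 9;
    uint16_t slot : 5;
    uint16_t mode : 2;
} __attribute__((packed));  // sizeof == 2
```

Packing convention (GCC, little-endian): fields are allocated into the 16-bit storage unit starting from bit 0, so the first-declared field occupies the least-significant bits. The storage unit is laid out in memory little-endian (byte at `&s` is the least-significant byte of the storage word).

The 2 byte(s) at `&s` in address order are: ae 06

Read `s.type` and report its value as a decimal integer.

174

[0]=0xae [1]=0x06 (little-endian) → word 0x06ae
type [0+:9] = (word>>0) & 0x1ff = 174  ←
slot [9+:5] = (word>>9) & 0x1f = 3
mode [14+:2] = (word>>14) & 0x3 = 0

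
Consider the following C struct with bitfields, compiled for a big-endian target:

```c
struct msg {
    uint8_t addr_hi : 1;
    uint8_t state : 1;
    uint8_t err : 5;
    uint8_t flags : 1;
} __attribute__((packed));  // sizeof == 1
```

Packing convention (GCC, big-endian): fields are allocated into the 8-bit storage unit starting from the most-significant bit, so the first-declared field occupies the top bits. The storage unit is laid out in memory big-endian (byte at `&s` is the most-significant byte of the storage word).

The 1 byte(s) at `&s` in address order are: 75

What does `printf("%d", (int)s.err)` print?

[0]=0x75 (big-endian) → word 0x75
addr_hi [7+:1] = (word>>7) & 0x1 = 0
state [6+:1] = (word>>6) & 0x1 = 1
err [1+:5] = (word>>1) & 0x1f = 26  ←
flags [0+:1] = (word>>0) & 0x1 = 1

26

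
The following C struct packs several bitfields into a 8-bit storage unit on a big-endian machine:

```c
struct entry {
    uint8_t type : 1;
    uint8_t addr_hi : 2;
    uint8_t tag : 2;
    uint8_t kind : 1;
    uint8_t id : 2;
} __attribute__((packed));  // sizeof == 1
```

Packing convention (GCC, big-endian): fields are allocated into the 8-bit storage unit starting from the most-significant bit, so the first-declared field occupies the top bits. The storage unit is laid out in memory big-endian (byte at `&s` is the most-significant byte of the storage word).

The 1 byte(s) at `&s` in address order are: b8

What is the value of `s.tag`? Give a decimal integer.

[0]=0xb8 (big-endian) → word 0xb8
type:1 @ bit 7 → (0xb8>>7)&0x1 = 0x1
addr_hi:2 @ bit 5 → (0xb8>>5)&0x3 = 0x1
tag:2 @ bit 3 → (0xb8>>3)&0x3 = 0x3  ←
kind:1 @ bit 2 → (0xb8>>2)&0x1 = 0x0
id:2 @ bit 0 → (0xb8>>0)&0x3 = 0x0

3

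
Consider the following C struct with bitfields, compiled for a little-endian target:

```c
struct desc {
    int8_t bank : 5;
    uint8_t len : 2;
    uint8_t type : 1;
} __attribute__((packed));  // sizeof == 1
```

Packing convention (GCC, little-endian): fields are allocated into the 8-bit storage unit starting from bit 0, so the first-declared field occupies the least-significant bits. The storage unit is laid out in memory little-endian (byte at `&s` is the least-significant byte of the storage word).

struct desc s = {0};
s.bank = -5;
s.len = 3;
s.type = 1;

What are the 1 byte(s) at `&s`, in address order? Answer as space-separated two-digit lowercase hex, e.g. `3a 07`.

fb

bank:5 = -5 → 0x1b << 0 → word 0x1b
len:2 = 3 → 0x3 << 5 → word 0x7b
type:1 = 1 → 0x1 << 7 → word 0xfb
word = 0xfb → little-endian bytes:
  [0]=0xfb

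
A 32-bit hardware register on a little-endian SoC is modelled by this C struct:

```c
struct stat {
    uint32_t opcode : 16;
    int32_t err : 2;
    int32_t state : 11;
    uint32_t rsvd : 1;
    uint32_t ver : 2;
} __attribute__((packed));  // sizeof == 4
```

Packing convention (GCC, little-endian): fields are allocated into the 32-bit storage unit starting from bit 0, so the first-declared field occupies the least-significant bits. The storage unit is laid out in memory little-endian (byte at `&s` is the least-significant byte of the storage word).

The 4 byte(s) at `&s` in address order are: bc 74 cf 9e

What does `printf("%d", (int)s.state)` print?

-77

[0]=0xbc [1]=0x74 [2]=0xcf [3]=0x9e (little-endian) → word 0x9ecf74bc
opcode:16 @ bit 0 → (0x9ecf74bc>>0)&0xffff = 0x74bc
err:2 @ bit 16 → (0x9ecf74bc>>16)&0x3 = 0x3
state:11 @ bit 18 → (0x9ecf74bc>>18)&0x7ff = 0x7b3  ←
rsvd:1 @ bit 29 → (0x9ecf74bc>>29)&0x1 = 0x0
ver:2 @ bit 30 → (0x9ecf74bc>>30)&0x3 = 0x2
state signed 11b, MSB=1: 1971 - 2048 = -77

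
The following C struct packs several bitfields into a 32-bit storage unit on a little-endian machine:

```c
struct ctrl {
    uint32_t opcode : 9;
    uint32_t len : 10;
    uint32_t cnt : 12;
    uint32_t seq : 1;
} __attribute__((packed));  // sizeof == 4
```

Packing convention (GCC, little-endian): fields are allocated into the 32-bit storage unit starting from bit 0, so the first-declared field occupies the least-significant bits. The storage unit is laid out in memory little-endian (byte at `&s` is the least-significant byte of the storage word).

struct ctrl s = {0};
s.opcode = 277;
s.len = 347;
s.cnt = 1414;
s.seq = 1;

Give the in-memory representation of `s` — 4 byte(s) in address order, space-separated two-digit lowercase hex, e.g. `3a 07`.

opcode:9 = 277 → 0x115 << 0 → word 0x00000115
len:10 = 347 → 0x15b << 9 → word 0x0002b715
cnt:12 = 1414 → 0x586 << 19 → word 0x2c32b715
seq:1 = 1 → 0x1 << 31 → word 0xac32b715
word = 0xac32b715 → little-endian bytes:
  [0]=0x15  [1]=0xb7  [2]=0x32  [3]=0xac

15 b7 32 ac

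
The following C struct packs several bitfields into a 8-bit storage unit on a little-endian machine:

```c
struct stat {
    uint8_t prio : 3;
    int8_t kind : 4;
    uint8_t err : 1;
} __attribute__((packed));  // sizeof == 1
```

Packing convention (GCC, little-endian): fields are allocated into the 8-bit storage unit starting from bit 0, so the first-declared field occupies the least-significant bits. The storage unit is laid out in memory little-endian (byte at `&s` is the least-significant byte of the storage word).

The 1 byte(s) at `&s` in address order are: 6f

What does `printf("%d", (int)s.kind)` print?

[0]=0x6f (little-endian) → word 0x6f
prio:3 @ bit 0 → (0x6f>>0)&0x7 = 0x7
kind:4 @ bit 3 → (0x6f>>3)&0xf = 0xd  ←
err:1 @ bit 7 → (0x6f>>7)&0x1 = 0x0
kind signed 4b, MSB=1: 13 - 16 = -3

-3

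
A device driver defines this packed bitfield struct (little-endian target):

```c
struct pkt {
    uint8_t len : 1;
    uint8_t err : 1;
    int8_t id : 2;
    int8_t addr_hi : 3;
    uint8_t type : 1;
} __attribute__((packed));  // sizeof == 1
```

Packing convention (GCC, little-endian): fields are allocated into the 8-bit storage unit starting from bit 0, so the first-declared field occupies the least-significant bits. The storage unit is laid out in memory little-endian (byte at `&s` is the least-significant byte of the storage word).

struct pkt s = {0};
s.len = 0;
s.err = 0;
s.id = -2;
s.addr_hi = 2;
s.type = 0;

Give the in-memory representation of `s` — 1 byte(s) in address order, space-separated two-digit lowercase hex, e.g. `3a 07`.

28

len:1 = 0 → 0x0 << 0 → word 0x00
err:1 = 0 → 0x0 << 1 → word 0x00
id:2 = -2 → 0x2 << 2 → word 0x08
addr_hi:3 = 2 → 0x2 << 4 → word 0x28
type:1 = 0 → 0x0 << 7 → word 0x28
word = 0x28 → little-endian bytes:
  [0]=0x28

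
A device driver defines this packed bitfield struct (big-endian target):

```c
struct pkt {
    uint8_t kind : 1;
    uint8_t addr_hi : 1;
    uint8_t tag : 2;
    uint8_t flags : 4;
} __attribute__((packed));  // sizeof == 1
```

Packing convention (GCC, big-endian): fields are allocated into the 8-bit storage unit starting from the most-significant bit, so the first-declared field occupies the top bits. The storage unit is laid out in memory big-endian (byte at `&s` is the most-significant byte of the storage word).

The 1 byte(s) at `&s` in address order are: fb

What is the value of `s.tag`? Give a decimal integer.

[0]=0xfb (big-endian) → word 0xfb
kind [7+:1] = (word>>7) & 0x1 = 1
addr_hi [6+:1] = (word>>6) & 0x1 = 1
tag [4+:2] = (word>>4) & 0x3 = 3  ←
flags [0+:4] = (word>>0) & 0xf = 11

3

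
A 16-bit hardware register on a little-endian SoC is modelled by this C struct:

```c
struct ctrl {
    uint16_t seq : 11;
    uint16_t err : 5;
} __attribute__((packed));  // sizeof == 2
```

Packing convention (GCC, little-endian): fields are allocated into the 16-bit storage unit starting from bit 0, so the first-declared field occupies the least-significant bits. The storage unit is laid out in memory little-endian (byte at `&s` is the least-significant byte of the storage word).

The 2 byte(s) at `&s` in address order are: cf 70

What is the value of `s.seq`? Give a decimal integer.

207

[0]=0xcf [1]=0x70 (little-endian) → word 0x70cf
seq:11 @ bit 0 → (0x70cf>>0)&0x7ff = 0xcf  ←
err:5 @ bit 11 → (0x70cf>>11)&0x1f = 0xe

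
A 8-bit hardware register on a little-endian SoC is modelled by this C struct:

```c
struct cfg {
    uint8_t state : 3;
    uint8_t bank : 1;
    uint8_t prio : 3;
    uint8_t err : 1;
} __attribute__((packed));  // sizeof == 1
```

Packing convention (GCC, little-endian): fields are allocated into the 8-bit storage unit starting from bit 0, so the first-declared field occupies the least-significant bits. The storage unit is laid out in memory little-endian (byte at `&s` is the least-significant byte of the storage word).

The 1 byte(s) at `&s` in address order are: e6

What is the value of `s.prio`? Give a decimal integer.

[0]=0xe6 (little-endian) → word 0xe6
state [0+:3] = (word>>0) & 0x7 = 6
bank [3+:1] = (word>>3) & 0x1 = 0
prio [4+:3] = (word>>4) & 0x7 = 6  ←
err [7+:1] = (word>>7) & 0x1 = 1

6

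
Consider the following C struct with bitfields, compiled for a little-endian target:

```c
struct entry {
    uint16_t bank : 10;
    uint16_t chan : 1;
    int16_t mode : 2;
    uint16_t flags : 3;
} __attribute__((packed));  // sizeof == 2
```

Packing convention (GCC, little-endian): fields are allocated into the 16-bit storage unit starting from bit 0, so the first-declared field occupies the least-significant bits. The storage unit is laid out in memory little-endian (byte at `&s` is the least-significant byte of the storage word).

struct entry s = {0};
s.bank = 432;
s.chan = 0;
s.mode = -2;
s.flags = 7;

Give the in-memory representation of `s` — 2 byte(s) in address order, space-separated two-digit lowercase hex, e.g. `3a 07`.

b0 f1

bank (10b) val=432 bits=0x1b0 at bit 0: 0x01b0
chan (1b) val=0 bits=0x0 at bit 10: 0x01b0
mode (2b) val=-2 bits=0x2 at bit 11: 0x11b0
flags (3b) val=7 bits=0x7 at bit 13: 0xf1b0
word = 0xf1b0 → little-endian bytes:
  [0]=0xb0  [1]=0xf1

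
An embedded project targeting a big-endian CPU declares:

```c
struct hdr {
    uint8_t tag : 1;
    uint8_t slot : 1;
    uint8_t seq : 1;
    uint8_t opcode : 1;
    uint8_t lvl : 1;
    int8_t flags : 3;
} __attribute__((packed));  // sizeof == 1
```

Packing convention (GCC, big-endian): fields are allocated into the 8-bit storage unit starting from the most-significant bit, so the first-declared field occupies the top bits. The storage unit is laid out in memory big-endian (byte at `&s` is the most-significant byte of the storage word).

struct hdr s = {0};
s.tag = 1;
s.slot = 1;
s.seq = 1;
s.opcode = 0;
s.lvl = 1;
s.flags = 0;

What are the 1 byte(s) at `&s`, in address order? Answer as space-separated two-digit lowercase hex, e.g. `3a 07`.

[7+:1] tag=1 & 0x1 = 0x1; word=0x80
[6+:1] slot=1 & 0x1 = 0x1; word=0xc0
[5+:1] seq=1 & 0x1 = 0x1; word=0xe0
[4+:1] opcode=0 & 0x1 = 0x0; word=0xe0
[3+:1] lvl=1 & 0x1 = 0x1; word=0xe8
[0+:3] flags=0 & 0x7 = 0x0; word=0xe8
word = 0xe8 → big-endian bytes:
  [0]=0xe8

e8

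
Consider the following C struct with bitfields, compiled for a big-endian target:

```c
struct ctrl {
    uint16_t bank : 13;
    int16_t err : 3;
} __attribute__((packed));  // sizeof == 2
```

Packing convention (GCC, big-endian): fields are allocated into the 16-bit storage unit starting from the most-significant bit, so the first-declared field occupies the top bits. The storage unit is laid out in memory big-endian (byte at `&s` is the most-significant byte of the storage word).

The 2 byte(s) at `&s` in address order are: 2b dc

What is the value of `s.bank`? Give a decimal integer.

1403

[0]=0x2b [1]=0xdc (big-endian) → word 0x2bdc
bank [3+:13] = (word>>3) & 0x1fff = 1403  ←
err [0+:3] = (word>>0) & 0x7 = 4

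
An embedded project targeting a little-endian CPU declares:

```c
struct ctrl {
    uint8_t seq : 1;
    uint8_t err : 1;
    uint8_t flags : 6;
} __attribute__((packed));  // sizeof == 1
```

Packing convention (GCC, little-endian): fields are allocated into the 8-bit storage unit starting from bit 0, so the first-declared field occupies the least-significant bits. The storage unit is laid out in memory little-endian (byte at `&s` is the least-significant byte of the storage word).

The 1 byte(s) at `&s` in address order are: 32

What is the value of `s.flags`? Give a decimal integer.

[0]=0x32 (little-endian) → word 0x32
seq [0+:1] = (word>>0) & 0x1 = 0
err [1+:1] = (word>>1) & 0x1 = 1
flags [2+:6] = (word>>2) & 0x3f = 12  ←

12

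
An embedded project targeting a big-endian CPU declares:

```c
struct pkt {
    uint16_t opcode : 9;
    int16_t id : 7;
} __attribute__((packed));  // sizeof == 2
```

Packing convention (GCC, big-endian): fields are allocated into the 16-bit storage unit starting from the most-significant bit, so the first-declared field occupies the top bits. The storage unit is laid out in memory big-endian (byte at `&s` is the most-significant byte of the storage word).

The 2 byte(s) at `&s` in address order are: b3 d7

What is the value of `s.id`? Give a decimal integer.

[0]=0xb3 [1]=0xd7 (big-endian) → word 0xb3d7
opcode [7+:9] = (word>>7) & 0x1ff = 359
id [0+:7] = (word>>0) & 0x7f = 87  ←
id signed 7b, MSB=1: 87 - 128 = -41

-41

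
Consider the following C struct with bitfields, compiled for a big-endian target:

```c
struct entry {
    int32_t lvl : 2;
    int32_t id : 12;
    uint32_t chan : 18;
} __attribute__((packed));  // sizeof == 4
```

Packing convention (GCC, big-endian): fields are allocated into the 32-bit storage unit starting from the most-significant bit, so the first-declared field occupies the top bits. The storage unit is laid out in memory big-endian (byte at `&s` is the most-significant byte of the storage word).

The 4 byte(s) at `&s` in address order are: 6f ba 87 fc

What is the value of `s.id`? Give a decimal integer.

[0]=0x6f [1]=0xba [2]=0x87 [3]=0xfc (big-endian) → word 0x6fba87fc
lvl [30+:2] = (word>>30) & 0x3 = 1
id [18+:12] = (word>>18) & 0xfff = 3054  ←
chan [0+:18] = (word>>0) & 0x3ffff = 165884
id signed 12b, MSB=1: 3054 - 4096 = -1042

-1042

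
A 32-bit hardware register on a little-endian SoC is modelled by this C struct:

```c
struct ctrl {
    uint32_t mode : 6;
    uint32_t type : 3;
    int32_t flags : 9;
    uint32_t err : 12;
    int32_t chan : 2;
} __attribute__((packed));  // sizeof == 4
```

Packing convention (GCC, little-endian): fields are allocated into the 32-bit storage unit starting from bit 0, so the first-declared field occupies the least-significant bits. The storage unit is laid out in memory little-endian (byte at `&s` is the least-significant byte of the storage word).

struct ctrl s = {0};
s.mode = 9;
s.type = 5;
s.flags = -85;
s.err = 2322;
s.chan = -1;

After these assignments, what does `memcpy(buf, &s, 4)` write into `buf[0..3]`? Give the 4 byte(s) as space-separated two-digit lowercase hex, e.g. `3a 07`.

[0+:6] mode=9 & 0x3f = 0x9; word=0x00000009
[6+:3] type=5 & 0x7 = 0x5; word=0x00000149
[9+:9] flags=-85 & 0x1ff = 0x1ab; word=0x00035749
[18+:12] err=2322 & 0xfff = 0x912; word=0x244b5749
[30+:2] chan=-1 & 0x3 = 0x3; word=0xe44b5749
word = 0xe44b5749 → little-endian bytes:
  [0]=0x49  [1]=0x57  [2]=0x4b  [3]=0xe4

49 57 4b e4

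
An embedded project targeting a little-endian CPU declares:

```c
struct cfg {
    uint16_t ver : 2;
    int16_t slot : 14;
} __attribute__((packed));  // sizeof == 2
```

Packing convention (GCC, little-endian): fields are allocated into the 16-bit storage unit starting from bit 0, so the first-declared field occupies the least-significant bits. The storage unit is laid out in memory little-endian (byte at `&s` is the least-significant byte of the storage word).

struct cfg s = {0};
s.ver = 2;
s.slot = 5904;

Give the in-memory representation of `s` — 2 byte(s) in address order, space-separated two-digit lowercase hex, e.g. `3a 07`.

[0+:2] ver=2 & 0x3 = 0x2; word=0x0002
[2+:14] slot=5904 & 0x3fff = 0x1710; word=0x5c42
word = 0x5c42 → little-endian bytes:
  [0]=0x42  [1]=0x5c

42 5c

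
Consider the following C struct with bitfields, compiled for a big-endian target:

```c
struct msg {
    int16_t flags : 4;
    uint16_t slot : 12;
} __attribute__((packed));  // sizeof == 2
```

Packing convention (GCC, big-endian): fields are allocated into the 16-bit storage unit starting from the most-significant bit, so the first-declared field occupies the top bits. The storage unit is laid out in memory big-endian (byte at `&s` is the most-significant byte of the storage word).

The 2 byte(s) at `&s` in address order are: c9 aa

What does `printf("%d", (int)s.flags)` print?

[0]=0xc9 [1]=0xaa (big-endian) → word 0xc9aa
flags:4 @ bit 12 → (0xc9aa>>12)&0xf = 0xc  ←
slot:12 @ bit 0 → (0xc9aa>>0)&0xfff = 0x9aa
flags signed 4b, MSB=1: 12 - 16 = -4

-4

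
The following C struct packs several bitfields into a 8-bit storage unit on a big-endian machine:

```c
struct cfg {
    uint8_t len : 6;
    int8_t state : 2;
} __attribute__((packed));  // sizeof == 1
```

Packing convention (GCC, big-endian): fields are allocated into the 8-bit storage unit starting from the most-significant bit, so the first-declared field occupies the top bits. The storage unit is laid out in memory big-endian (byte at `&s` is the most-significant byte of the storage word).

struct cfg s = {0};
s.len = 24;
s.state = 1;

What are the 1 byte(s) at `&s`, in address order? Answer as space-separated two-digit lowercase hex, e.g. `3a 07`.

61

[2+:6] len=24 & 0x3f = 0x18; word=0x60
[0+:2] state=1 & 0x3 = 0x1; word=0x61
word = 0x61 → big-endian bytes:
  [0]=0x61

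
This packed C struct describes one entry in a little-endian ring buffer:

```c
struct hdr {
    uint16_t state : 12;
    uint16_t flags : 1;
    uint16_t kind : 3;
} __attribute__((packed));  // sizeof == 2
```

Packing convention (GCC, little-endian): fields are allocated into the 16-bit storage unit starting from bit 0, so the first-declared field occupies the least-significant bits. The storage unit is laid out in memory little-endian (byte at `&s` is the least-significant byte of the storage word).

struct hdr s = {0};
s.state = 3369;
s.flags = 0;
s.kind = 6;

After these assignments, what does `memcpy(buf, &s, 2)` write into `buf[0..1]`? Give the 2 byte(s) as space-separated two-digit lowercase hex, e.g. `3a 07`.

state:12 = 3369 → 0xd29 << 0 → word 0x0d29
flags:1 = 0 → 0x0 << 12 → word 0x0d29
kind:3 = 6 → 0x6 << 13 → word 0xcd29
word = 0xcd29 → little-endian bytes:
  [0]=0x29  [1]=0xcd

29 cd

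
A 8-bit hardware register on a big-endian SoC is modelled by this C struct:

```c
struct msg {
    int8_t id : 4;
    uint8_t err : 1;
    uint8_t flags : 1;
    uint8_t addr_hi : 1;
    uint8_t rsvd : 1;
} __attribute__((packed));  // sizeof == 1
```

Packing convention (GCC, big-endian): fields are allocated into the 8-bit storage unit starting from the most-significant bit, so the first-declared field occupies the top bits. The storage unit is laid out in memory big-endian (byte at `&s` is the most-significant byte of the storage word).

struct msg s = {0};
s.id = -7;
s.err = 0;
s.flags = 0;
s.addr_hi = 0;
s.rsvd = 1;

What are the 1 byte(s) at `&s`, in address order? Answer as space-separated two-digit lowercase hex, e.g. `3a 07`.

91

id (4b) val=-7 bits=0x9 at bit 4: 0x90
err (1b) val=0 bits=0x0 at bit 3: 0x90
flags (1b) val=0 bits=0x0 at bit 2: 0x90
addr_hi (1b) val=0 bits=0x0 at bit 1: 0x90
rsvd (1b) val=1 bits=0x1 at bit 0: 0x91
word = 0x91 → big-endian bytes:
  [0]=0x91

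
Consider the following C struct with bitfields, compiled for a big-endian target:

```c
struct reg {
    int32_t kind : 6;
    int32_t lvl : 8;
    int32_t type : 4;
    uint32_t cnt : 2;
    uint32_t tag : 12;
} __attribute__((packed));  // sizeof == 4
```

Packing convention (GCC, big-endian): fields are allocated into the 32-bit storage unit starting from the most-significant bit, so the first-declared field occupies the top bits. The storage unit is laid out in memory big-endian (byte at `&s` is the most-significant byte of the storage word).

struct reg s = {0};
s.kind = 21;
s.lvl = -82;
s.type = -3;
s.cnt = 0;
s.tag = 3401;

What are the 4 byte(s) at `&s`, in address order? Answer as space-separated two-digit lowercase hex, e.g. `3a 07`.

kind:6 = 21 → 0x15 << 26 → word 0x54000000
lvl:8 = -82 → 0xae << 18 → word 0x56b80000
type:4 = -3 → 0xd << 14 → word 0x56bb4000
cnt:2 = 0 → 0x0 << 12 → word 0x56bb4000
tag:12 = 3401 → 0xd49 << 0 → word 0x56bb4d49
word = 0x56bb4d49 → big-endian bytes:
  [0]=0x56  [1]=0xbb  [2]=0x4d  [3]=0x49

56 bb 4d 49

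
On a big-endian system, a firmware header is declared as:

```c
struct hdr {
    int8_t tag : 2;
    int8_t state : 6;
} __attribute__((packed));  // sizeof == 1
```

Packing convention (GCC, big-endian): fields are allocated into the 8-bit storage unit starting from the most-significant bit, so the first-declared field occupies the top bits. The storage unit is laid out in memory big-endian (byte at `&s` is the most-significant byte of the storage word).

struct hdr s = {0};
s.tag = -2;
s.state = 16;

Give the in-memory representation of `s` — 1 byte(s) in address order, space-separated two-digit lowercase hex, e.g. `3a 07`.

tag (2b) val=-2 bits=0x2 at bit 6: 0x80
state (6b) val=16 bits=0x10 at bit 0: 0x90
word = 0x90 → big-endian bytes:
  [0]=0x90

90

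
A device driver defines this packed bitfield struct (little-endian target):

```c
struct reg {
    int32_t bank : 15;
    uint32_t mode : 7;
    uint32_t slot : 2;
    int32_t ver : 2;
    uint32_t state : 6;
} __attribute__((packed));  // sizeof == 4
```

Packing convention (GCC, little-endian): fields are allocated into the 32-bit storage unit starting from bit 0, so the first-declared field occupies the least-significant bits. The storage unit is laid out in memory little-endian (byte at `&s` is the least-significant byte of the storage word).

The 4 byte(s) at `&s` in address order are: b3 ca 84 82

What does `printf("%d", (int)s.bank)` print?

-13645

[0]=0xb3 [1]=0xca [2]=0x84 [3]=0x82 (little-endian) → word 0x8284cab3
bank [0+:15] = (word>>0) & 0x7fff = 19123  ←
mode [15+:7] = (word>>15) & 0x7f = 9
slot [22+:2] = (word>>22) & 0x3 = 2
ver [24+:2] = (word>>24) & 0x3 = 2
state [26+:6] = (word>>26) & 0x3f = 32
bank signed 15b, MSB=1: 19123 - 32768 = -13645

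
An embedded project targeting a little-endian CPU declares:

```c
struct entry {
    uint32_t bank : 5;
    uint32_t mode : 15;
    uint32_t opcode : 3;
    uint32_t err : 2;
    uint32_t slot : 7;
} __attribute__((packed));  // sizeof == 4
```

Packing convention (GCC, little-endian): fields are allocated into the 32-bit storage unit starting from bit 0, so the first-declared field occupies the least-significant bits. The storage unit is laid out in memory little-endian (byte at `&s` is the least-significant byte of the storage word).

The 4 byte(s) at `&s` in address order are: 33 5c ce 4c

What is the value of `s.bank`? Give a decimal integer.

19

[0]=0x33 [1]=0x5c [2]=0xce [3]=0x4c (little-endian) → word 0x4cce5c33
bank [0+:5] = (word>>0) & 0x1f = 19  ←
mode [5+:15] = (word>>5) & 0x7fff = 29409
opcode [20+:3] = (word>>20) & 0x7 = 4
err [23+:2] = (word>>23) & 0x3 = 1
slot [25+:7] = (word>>25) & 0x7f = 38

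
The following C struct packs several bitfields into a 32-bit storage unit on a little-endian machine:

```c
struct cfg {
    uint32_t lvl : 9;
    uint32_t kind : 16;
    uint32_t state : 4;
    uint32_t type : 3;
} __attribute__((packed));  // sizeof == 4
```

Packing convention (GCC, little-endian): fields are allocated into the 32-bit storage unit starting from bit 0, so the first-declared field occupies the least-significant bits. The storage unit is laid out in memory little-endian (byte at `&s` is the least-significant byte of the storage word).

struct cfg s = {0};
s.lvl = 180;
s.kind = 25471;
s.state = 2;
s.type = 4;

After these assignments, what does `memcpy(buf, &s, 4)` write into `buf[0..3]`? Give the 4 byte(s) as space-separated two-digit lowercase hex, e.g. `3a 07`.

lvl (9b) val=180 bits=0xb4 at bit 0: 0x000000b4
kind (16b) val=25471 bits=0x637f at bit 9: 0x00c6feb4
state (4b) val=2 bits=0x2 at bit 25: 0x04c6feb4
type (3b) val=4 bits=0x4 at bit 29: 0x84c6feb4
word = 0x84c6feb4 → little-endian bytes:
  [0]=0xb4  [1]=0xfe  [2]=0xc6  [3]=0x84

b4 fe c6 84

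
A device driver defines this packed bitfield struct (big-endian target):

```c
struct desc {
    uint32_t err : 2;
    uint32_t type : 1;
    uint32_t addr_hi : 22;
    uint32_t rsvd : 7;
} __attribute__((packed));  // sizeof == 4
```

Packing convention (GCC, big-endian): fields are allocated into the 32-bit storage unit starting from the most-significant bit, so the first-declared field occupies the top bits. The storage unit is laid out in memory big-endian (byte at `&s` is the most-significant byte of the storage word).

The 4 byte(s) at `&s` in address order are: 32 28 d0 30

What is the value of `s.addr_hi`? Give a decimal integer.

2380192

[0]=0x32 [1]=0x28 [2]=0xd0 [3]=0x30 (big-endian) → word 0x3228d030
err:2 @ bit 30 → (0x3228d030>>30)&0x3 = 0x0
type:1 @ bit 29 → (0x3228d030>>29)&0x1 = 0x1
addr_hi:22 @ bit 7 → (0x3228d030>>7)&0x3fffff = 0x2451a0  ←
rsvd:7 @ bit 0 → (0x3228d030>>0)&0x7f = 0x30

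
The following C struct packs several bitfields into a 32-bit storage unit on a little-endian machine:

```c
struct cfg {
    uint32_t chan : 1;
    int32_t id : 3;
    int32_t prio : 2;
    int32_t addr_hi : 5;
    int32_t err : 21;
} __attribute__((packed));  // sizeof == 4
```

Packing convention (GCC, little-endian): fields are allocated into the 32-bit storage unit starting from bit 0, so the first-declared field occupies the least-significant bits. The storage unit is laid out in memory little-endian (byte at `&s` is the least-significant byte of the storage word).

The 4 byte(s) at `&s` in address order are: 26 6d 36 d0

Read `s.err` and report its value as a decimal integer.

-391475

[0]=0x26 [1]=0x6d [2]=0x36 [3]=0xd0 (little-endian) → word 0xd0366d26
chan [0+:1] = (word>>0) & 0x1 = 0
id [1+:3] = (word>>1) & 0x7 = 3
prio [4+:2] = (word>>4) & 0x3 = 2
addr_hi [6+:5] = (word>>6) & 0x1f = 20
err [11+:21] = (word>>11) & 0x1fffff = 1705677  ←
err signed 21b, MSB=1: 1705677 - 2097152 = -391475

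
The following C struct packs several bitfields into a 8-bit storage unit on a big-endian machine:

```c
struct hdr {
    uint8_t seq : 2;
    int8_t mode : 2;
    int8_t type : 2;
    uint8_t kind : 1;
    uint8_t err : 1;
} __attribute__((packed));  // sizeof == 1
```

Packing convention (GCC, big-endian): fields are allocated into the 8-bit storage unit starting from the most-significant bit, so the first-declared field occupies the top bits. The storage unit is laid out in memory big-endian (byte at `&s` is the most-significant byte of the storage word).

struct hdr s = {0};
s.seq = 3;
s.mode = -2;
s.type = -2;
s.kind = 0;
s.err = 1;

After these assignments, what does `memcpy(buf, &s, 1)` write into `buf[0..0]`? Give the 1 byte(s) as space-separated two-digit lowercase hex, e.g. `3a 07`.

e9

seq:2 = 3 → 0x3 << 6 → word 0xc0
mode:2 = -2 → 0x2 << 4 → word 0xe0
type:2 = -2 → 0x2 << 2 → word 0xe8
kind:1 = 0 → 0x0 << 1 → word 0xe8
err:1 = 1 → 0x1 << 0 → word 0xe9
word = 0xe9 → big-endian bytes:
  [0]=0xe9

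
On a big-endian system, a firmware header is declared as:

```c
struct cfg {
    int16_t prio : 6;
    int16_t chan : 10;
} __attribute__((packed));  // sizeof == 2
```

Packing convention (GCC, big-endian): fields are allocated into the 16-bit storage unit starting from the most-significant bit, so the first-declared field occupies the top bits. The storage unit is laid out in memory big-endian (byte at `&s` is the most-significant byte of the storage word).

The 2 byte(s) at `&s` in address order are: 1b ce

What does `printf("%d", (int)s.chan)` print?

[0]=0x1b [1]=0xce (big-endian) → word 0x1bce
prio:6 @ bit 10 → (0x1bce>>10)&0x3f = 0x6
chan:10 @ bit 0 → (0x1bce>>0)&0x3ff = 0x3ce  ←
chan signed 10b, MSB=1: 974 - 1024 = -50

-50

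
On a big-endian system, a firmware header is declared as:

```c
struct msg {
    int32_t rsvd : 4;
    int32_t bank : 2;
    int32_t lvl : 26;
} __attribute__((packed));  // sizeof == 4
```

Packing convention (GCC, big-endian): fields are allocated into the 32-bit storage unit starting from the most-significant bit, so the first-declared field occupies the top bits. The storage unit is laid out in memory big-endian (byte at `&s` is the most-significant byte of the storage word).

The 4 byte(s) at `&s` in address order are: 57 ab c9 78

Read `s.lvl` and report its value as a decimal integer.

-5518984

[0]=0x57 [1]=0xab [2]=0xc9 [3]=0x78 (big-endian) → word 0x57abc978
rsvd:4 @ bit 28 → (0x57abc978>>28)&0xf = 0x5
bank:2 @ bit 26 → (0x57abc978>>26)&0x3 = 0x1
lvl:26 @ bit 0 → (0x57abc978>>0)&0x3ffffff = 0x3abc978  ←
lvl signed 26b, MSB=1: 61589880 - 67108864 = -5518984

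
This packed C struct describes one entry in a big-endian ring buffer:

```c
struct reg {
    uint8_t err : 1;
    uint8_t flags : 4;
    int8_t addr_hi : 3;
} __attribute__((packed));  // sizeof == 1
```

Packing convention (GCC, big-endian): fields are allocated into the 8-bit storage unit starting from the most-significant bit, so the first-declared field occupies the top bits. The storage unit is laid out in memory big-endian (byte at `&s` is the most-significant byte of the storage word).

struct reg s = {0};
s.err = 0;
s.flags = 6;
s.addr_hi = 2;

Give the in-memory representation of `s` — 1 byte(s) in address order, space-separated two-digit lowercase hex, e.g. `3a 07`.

32

err (1b) val=0 bits=0x0 at bit 7: 0x00
flags (4b) val=6 bits=0x6 at bit 3: 0x30
addr_hi (3b) val=2 bits=0x2 at bit 0: 0x32
word = 0x32 → big-endian bytes:
  [0]=0x32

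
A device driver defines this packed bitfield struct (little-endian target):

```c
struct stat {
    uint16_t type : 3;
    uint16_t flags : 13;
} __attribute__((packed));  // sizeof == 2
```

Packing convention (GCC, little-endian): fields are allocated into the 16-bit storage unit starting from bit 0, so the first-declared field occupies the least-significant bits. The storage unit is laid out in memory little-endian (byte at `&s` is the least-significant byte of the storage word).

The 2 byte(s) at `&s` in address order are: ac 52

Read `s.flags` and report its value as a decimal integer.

[0]=0xac [1]=0x52 (little-endian) → word 0x52ac
type [0+:3] = (word>>0) & 0x7 = 4
flags [3+:13] = (word>>3) & 0x1fff = 2645  ←

2645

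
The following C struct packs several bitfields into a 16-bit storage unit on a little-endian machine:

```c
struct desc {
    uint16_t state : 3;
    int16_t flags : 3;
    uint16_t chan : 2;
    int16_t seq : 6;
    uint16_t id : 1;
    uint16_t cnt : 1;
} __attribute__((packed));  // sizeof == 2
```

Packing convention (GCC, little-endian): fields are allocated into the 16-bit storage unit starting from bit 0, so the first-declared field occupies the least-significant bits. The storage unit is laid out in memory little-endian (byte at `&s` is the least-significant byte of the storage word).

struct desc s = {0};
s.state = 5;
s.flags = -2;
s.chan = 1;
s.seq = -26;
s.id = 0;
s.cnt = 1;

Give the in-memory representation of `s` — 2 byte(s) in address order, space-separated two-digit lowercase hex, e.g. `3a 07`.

75 a6

state:3 = 5 → 0x5 << 0 → word 0x0005
flags:3 = -2 → 0x6 << 3 → word 0x0035
chan:2 = 1 → 0x1 << 6 → word 0x0075
seq:6 = -26 → 0x26 << 8 → word 0x2675
id:1 = 0 → 0x0 << 14 → word 0x2675
cnt:1 = 1 → 0x1 << 15 → word 0xa675
word = 0xa675 → little-endian bytes:
  [0]=0x75  [1]=0xa6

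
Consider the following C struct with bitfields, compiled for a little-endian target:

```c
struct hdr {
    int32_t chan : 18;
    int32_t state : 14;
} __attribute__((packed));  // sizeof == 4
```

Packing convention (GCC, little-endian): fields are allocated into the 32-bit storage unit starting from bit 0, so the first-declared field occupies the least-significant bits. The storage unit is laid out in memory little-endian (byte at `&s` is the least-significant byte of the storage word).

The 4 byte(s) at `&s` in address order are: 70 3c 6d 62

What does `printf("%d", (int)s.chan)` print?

[0]=0x70 [1]=0x3c [2]=0x6d [3]=0x62 (little-endian) → word 0x626d3c70
chan:18 @ bit 0 → (0x626d3c70>>0)&0x3ffff = 0x13c70  ←
state:14 @ bit 18 → (0x626d3c70>>18)&0x3fff = 0x189b
chan signed 18b, MSB=0: value = 81008

81008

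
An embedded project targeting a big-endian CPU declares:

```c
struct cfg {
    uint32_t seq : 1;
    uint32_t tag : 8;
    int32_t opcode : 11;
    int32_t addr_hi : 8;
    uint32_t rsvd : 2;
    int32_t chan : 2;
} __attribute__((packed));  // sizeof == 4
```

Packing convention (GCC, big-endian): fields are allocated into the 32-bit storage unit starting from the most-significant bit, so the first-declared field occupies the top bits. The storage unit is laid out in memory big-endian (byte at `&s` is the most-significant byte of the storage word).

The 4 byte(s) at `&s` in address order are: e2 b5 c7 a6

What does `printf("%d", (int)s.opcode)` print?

860

[0]=0xe2 [1]=0xb5 [2]=0xc7 [3]=0xa6 (big-endian) → word 0xe2b5c7a6
seq:1 @ bit 31 → (0xe2b5c7a6>>31)&0x1 = 0x1
tag:8 @ bit 23 → (0xe2b5c7a6>>23)&0xff = 0xc5
opcode:11 @ bit 12 → (0xe2b5c7a6>>12)&0x7ff = 0x35c  ←
addr_hi:8 @ bit 4 → (0xe2b5c7a6>>4)&0xff = 0x7a
rsvd:2 @ bit 2 → (0xe2b5c7a6>>2)&0x3 = 0x1
chan:2 @ bit 0 → (0xe2b5c7a6>>0)&0x3 = 0x2
opcode signed 11b, MSB=0: value = 860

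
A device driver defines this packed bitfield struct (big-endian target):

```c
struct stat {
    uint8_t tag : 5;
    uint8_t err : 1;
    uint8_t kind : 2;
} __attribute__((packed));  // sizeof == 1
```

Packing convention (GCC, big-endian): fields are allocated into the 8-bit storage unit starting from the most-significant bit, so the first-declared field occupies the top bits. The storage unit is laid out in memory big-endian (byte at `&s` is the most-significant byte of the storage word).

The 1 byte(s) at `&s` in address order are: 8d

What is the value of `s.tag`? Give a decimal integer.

17

[0]=0x8d (big-endian) → word 0x8d
tag [3+:5] = (word>>3) & 0x1f = 17  ←
err [2+:1] = (word>>2) & 0x1 = 1
kind [0+:2] = (word>>0) & 0x3 = 1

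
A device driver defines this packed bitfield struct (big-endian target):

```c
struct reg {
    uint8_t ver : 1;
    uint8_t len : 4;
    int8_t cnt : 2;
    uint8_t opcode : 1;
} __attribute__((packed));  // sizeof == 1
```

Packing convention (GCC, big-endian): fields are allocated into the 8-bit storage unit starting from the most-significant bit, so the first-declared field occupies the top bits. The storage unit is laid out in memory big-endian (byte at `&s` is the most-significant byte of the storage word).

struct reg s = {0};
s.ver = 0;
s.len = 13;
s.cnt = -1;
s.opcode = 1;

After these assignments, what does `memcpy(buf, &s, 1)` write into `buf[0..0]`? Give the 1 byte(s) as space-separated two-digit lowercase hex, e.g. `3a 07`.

[7+:1] ver=0 & 0x1 = 0x0; word=0x00
[3+:4] len=13 & 0xf = 0xd; word=0x68
[1+:2] cnt=-1 & 0x3 = 0x3; word=0x6e
[0+:1] opcode=1 & 0x1 = 0x1; word=0x6f
word = 0x6f → big-endian bytes:
  [0]=0x6f

6f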